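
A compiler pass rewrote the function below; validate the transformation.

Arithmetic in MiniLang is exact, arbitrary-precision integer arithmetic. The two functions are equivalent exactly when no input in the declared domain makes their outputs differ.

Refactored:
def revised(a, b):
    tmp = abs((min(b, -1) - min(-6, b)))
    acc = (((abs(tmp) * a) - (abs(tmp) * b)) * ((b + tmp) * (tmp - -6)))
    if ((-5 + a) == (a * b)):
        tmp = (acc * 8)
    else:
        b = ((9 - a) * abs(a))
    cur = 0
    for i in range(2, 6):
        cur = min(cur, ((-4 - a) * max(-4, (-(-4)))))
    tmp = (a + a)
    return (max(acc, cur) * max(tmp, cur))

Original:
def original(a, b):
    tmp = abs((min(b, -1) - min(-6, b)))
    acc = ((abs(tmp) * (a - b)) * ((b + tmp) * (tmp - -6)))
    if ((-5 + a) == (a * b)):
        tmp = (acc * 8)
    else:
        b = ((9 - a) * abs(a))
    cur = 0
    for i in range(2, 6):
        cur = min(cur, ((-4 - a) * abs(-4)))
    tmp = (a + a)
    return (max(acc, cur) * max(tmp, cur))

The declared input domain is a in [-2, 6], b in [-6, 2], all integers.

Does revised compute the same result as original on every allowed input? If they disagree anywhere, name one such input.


Behavior is preserved: although arithmetic usage differs; constant usage differs; min/max/abs usage differs, the outputs never diverge.
One worked example (a=1, b=0) — original: tmp := 5 | acc := 275 | ((-5 + a) == (a * b)): false | b := 8 | cur := 0 | iter i=2: | cur := -20 | iter i=3: | cur := -20 | iter i=4: | cur := -20 | iter i=5: | cur := -20 | tmp := 2 | result 550; revised: tmp := 5 | acc := 275 | ((-5 + a) == (a * b)): false | b := 8 | cur := 0 | iter i=2: | cur := -20 | iter i=3: | cur := -20 | iter i=4: | cur := -20 | iter i=5: | cur := -20 | tmp := 2 | result 550; agreement on 550.
An exhaustive pass over the 81 declared inputs shows identical outputs.
verdict: equivalent


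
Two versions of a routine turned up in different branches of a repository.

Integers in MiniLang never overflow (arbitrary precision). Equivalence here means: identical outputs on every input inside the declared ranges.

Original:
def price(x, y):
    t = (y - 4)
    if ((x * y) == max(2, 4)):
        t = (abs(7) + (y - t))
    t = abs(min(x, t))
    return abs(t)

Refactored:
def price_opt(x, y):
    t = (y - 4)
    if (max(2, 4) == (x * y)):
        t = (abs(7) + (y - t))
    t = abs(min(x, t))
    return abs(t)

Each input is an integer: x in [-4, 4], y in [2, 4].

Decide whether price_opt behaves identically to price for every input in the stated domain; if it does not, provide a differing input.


Side by side, the visible changes include: same computation, different form.
Spot check at x=2, y=4 — price: t := 0 | ((x * y) == max(2, 4)): false | t := 0 | result 0. price_opt: t := 0 | (max(2, 4) == (x * y)): false | t := 0 | result 0. Both give 0.
Every one of the 27 inputs gives matching results.
verdict: equivalent


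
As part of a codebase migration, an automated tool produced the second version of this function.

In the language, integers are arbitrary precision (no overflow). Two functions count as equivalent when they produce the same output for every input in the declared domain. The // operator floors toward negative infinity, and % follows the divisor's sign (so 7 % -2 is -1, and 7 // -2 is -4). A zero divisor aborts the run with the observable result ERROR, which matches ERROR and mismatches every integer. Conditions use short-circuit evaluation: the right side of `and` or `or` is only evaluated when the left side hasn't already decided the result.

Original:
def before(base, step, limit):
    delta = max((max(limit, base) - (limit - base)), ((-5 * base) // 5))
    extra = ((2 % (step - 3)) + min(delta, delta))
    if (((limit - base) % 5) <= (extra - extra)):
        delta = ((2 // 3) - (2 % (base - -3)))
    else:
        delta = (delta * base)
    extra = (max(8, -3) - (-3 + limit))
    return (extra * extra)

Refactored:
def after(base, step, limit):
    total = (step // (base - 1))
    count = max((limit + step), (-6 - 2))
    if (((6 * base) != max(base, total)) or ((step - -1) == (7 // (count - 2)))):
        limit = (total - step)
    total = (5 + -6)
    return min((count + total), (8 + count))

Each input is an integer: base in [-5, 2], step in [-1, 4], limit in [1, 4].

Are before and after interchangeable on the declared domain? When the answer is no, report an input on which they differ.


There is a counterexample at base=-5, step=-1, limit=1: 100 on one side, -1 on the other.
before: delta becomes 5; next extra becomes 3; next (((limit - base) % 5) <= (extra - extra)) evaluates to false; next delta becomes -25; next extra becomes 10; next final value 100
after: total becomes 0; next count becomes 0; next (((6 * base) != max(base, total)) or ((step - -1) == (7 // (count - 2)))) evaluates to true; next limit becomes 1; next total becomes -1; next final value -1
verdict: not equivalent; witness: base=-5, step=-1, limit=1


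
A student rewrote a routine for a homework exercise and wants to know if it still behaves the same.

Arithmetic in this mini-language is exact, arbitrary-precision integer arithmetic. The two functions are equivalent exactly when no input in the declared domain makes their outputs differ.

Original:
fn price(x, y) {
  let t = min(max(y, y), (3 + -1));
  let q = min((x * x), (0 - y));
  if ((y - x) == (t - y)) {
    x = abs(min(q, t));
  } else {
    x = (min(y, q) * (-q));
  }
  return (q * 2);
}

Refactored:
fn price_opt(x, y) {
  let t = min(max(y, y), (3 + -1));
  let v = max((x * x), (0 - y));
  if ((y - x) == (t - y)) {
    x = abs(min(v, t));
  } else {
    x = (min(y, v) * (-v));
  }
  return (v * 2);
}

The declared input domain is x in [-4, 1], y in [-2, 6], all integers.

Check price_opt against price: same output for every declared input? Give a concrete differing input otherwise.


x=-4, y=-2 yields 4 from price but 32 from price_opt.
verdict: not equivalent; witness: x=-4, y=-2


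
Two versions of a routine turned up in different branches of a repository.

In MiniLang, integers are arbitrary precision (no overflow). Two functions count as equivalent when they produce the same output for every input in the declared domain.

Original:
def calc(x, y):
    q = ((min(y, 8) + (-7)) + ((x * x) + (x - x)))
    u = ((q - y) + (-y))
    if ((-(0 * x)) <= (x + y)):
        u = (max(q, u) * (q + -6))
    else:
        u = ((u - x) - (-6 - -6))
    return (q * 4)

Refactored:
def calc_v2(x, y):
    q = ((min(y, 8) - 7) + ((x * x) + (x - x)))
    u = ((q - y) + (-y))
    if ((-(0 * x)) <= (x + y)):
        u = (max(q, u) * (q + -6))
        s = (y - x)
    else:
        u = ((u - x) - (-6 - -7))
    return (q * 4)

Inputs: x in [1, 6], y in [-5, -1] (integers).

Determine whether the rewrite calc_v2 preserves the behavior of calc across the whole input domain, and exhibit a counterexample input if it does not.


Equivalent. The suspicious edit (`-6` became `-7`) never changes the result for any input inside the declared domain.
Checked all 30 inputs in the declared domain: the outputs agree on every one.
One worked example (x=3, y=-3) — calc: q = -1; u = 5; ((-(0 * x)) <= (x + y)) -> true; u = -35; return -4; calc_v2: q = -1; u = 5; ((-(0 * x)) <= (x + y)) -> true; u = -35; s = -6; return -4; agreement on -4.
verdict: equivalent


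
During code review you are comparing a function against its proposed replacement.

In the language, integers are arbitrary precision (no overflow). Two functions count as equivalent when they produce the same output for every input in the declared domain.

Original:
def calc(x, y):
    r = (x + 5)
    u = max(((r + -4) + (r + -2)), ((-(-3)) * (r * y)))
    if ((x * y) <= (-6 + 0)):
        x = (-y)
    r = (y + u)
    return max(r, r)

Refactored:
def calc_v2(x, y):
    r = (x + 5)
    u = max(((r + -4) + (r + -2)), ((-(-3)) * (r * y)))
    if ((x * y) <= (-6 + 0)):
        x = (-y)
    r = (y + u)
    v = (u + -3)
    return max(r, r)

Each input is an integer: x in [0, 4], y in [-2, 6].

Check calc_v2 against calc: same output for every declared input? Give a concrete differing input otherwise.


Comparing the listings, the differences include: arithmetic usage differs, constant usage differs, statement counts differ, local variable names differ.
Spot check at x=1, y=4 — calc: r = 6; u = 72; ((x * y) <= (-6 + 0)) -> false; r = 76; return 76. calc_v2: r = 6; u = 72; ((x * y) <= (-6 + 0)) -> false; r = 76; v = 69; return 76. Both give 76.
An exhaustive pass over the 45 declared inputs shows identical outputs.
verdict: equivalent


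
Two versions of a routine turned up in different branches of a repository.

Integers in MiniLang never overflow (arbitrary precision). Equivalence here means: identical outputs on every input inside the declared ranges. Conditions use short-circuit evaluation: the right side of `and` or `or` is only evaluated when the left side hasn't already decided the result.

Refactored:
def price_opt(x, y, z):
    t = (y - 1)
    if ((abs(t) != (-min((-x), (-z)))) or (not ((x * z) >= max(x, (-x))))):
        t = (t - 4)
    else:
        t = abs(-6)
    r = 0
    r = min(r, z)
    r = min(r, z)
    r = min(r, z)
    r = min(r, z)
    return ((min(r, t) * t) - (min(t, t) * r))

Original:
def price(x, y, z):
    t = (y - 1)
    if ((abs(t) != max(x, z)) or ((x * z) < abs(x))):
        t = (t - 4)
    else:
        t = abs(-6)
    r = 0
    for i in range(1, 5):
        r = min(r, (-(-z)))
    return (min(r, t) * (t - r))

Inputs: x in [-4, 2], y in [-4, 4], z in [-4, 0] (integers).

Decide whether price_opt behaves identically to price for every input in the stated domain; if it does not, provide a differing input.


Not equivalent: x=-4, y=2, z=-4 separates them (-4 vs 0).
price: t becomes 1; next ((abs(t) != max(x, z)) or ((x * z) < abs(x))) evaluates to true; next t becomes -3; next r becomes 0; next at i=1:; next r becomes -4; next at i=2:; next r becomes -4; next at i=3:; next r becomes -4; next at i=4:; next r becomes -4; next final value -4
price_opt: t becomes 1; next ((abs(t) != (-min((-x), (-z)))) or (not ((x * z) >= max(x, (-x))))) evaluates to true; next t becomes -3; next r becomes 0; next r becomes -4; next r becomes -4; next r becomes -4; next r becomes -4; next final value 0
verdict: not equivalent; witness: x=-4, y=2, z=-4


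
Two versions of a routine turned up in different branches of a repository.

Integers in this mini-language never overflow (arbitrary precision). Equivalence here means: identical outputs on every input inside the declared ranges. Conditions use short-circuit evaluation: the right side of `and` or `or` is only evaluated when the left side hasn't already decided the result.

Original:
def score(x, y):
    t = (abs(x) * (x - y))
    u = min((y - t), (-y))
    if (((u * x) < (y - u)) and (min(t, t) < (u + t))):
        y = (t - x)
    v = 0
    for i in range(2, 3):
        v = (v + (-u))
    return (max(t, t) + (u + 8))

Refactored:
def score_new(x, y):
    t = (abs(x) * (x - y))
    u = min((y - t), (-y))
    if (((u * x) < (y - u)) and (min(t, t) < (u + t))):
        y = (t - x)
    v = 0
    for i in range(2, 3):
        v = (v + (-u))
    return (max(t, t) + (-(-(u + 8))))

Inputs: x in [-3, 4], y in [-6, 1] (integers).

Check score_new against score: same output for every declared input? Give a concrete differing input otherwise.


The two versions differ — the changes include same computation, different form.
As a probe, take x=3, y=-1: score runs t = 12; u = -13; (((u * x) < (y - u)) and (min(t, t) < (u + t))) -> false; v = 0; [i=2]; v = 13; return 7; score_new runs t = 12; u = -13; (((u * x) < (y - u)) and (min(t, t) < (u + t))) -> false; v = 0; [i=2]; v = 13; return 7; both end at 7.
Across all 64 domain points the two functions coincide.
verdict: equivalent


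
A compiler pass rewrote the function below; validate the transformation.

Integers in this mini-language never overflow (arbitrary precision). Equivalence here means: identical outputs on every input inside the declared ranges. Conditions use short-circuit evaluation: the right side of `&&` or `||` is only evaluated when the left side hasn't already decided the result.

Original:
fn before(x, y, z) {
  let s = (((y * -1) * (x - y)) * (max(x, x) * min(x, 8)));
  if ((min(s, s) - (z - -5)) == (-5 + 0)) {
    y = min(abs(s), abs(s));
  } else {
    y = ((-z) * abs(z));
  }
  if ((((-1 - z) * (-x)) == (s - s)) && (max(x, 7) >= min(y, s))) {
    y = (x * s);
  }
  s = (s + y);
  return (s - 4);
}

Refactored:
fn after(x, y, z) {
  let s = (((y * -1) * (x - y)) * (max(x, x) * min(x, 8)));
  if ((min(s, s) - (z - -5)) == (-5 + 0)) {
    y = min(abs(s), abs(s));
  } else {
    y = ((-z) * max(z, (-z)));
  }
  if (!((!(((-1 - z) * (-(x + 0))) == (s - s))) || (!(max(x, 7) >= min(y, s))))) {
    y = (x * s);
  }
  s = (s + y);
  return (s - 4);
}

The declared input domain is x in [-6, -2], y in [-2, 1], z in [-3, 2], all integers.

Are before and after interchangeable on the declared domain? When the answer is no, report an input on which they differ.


The two are interchangeable: min/max/abs usage differs, arithmetic usage differs, constant usage differs, boolean connective usage differs, and every declared input agrees.
Spot check at x=-3, y=-1, z=-2 — before: s := -18 | ((min(s, s) - (z - -5)) == (-5 + 0)): false | y := 4 | ((((-1 - z) * (-x)) == (s - s)) && (max(x, 7) >= min(y, s))): false | s := -14 | result -18. after: s := -18 | ((min(s, s) - (z - -5)) == (-5 + 0)): false | y := 4 | (!((!(((-1 - z) * (-(x + 0))) == (s - s))) || (!(max(x, 7) >= min(y, s))))): false | s := -14 | result -18. Both give -18.
Sweeping the whole domain (120 inputs) finds no disagreement.
verdict: equivalent


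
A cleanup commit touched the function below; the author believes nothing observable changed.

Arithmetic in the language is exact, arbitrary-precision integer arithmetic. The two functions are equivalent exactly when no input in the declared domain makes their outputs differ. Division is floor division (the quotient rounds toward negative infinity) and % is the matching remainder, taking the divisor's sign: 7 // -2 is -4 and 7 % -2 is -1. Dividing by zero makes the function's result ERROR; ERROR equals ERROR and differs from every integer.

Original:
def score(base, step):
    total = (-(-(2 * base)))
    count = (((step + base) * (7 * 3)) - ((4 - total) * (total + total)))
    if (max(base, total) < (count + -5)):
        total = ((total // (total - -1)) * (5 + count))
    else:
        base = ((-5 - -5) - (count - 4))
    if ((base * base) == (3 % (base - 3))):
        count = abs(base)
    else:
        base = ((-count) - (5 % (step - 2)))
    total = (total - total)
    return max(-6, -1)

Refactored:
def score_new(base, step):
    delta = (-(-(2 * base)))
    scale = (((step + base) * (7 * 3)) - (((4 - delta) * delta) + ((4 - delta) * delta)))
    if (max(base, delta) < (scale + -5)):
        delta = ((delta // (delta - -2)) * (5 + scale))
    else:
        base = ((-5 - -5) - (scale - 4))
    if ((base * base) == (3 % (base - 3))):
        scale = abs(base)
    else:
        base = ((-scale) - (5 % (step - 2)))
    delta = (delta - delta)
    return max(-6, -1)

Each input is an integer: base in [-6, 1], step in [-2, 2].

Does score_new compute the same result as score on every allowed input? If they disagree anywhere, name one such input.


Try base=-1, step=1.
score: total becomes -2; next count becomes 24; next (max(base, total) < (count + -5)) evaluates to true; next total becomes 58; next ((base * base) == (3 % (base - 3))) evaluates to false; next base becomes -24; next total becomes 0; next final value -1
score_new: delta becomes -2; next scale becomes 24; next (max(base, delta) < (scale + -5)) evaluates to true; next hits division by zero so the output is ERROR
-1 != ERROR, so the rewrite changes behavior.
verdict: not equivalent; witness: base=-1, step=1


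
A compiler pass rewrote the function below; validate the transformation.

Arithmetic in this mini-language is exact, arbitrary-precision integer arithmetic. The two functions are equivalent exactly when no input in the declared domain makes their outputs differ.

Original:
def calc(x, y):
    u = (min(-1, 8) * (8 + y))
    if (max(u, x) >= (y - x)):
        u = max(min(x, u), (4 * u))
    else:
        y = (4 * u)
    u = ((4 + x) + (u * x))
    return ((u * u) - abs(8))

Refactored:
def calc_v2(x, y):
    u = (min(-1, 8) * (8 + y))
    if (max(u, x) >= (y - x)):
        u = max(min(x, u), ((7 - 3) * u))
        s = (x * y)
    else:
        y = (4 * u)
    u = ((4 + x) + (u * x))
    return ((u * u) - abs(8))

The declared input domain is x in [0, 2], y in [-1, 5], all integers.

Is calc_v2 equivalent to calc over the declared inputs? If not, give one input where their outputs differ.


Changes here: local variable names differ, plus constant usage differs, plus statement counts differ, plus arithmetic usage differs; the full 21-point sweep finds no disagreement.
verdict: equivalent


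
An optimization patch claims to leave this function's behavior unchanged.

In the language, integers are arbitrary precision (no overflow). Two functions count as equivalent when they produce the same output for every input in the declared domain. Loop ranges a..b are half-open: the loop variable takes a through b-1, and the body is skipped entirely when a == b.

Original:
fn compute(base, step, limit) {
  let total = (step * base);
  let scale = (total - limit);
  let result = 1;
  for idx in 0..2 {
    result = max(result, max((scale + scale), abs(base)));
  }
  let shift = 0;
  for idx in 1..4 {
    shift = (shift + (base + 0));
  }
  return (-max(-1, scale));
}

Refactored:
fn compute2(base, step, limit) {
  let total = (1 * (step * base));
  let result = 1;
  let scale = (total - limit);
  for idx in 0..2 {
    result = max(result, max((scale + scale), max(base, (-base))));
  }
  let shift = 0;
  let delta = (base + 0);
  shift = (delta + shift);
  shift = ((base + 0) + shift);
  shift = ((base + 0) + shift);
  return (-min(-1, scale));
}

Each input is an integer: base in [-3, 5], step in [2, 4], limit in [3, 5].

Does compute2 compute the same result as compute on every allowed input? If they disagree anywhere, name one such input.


Not equivalent: base=-3, step=2, limit=3 separates them (1 vs 9).
compute: total = -6; scale = -9; result = 1; [idx=0]; result = 3; [idx=1]; result = 3; shift = 0; [idx=1]; shift = -3; [idx=2]; shift = -6; [idx=3]; shift = -9; return 1
compute2: total = -6; result = 1; scale = -9; [idx=0]; result = 3; [idx=1]; result = 3; shift = 0; delta = -3; shift = -3; shift = -6; shift = -9; return 9
verdict: not equivalent; witness: base=-3, step=2, limit=3


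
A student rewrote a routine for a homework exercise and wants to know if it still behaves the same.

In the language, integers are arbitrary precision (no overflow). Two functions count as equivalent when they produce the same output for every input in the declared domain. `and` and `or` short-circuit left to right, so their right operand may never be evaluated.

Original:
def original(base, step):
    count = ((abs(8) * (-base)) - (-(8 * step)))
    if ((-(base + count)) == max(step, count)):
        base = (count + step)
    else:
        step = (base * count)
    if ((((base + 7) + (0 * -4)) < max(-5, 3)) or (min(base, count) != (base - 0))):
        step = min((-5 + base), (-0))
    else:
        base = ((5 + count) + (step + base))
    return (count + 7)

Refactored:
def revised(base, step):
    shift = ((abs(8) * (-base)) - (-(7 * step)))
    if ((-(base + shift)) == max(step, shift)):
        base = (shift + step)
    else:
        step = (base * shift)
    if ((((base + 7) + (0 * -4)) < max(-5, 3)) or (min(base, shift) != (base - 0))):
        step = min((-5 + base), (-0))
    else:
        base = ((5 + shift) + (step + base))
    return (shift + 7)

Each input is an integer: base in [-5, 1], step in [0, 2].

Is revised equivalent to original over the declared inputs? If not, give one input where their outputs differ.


The rewrite breaks on base=-5, step=1, where the results are 55 and 54.
original: count becomes 48; next ((-(base + count)) == max(step, count)) evaluates to false; next step becomes -240; next ((((base + 7) + (0 * -4)) < max(-5, 3)) or (min(base, count) != (base - 0))) evaluates to true; next step becomes -10; next final value 55
revised: shift becomes 47; next ((-(base + shift)) == max(step, shift)) evaluates to false; next step becomes -235; next ((((base + 7) + (0 * -4)) < max(-5, 3)) or (min(base, shift) != (base - 0))) evaluates to true; next step becomes -10; next final value 54
verdict: not equivalent; witness: base=-5, step=1


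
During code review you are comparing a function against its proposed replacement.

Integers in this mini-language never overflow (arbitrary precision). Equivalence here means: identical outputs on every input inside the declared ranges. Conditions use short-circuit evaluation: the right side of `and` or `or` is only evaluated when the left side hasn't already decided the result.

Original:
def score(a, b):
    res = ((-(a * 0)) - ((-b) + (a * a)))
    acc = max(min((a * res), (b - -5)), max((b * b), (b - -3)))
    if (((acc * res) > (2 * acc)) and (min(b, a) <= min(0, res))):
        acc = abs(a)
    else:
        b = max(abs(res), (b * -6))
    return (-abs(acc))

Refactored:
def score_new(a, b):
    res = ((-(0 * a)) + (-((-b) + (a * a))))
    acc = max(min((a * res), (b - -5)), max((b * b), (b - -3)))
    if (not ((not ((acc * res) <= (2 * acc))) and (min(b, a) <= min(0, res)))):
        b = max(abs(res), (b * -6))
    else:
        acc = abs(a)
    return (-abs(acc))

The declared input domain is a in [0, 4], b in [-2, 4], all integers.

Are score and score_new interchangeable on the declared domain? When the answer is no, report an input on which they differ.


Comparing the listings, the differences include: boolean connective usage differs, and arithmetic usage differs, and comparison usage differs.
Spot check at a=2, b=-2 — score: res = -6; acc = 4; (((acc * res) > (2 * acc)) and (min(b, a) <= min(0, res))) -> false; b = 12; return -4. score_new: res = -6; acc = 4; (not ((not ((acc * res) <= (2 * acc))) and (min(b, a) <= min(0, res)))) -> true; b = 12; return -4. Both give -4.
An exhaustive pass over the 35 declared inputs shows identical outputs.
verdict: equivalent


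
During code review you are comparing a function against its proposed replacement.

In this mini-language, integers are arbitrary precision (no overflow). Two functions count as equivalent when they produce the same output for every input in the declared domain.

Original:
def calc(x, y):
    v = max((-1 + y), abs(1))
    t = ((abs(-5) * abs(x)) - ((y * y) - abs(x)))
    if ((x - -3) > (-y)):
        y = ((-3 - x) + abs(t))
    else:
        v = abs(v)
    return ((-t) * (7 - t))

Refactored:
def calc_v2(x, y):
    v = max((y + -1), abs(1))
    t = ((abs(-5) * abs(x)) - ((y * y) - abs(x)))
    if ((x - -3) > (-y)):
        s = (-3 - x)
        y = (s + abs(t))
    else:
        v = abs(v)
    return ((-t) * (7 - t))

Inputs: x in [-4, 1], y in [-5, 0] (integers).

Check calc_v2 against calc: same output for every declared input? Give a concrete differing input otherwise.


Reading the diff, among the changes: local variable names differ; and statement counts differ.
Spot check at x=-3, y=-5 — calc: v = 1; t = -7; ((x - -3) > (-y)) -> false; v = 1; return 98. calc_v2: v = 1; t = -7; ((x - -3) > (-y)) -> false; v = 1; return 98. Both give 98.
Sweeping the whole domain (36 inputs) finds no disagreement.
verdict: equivalent


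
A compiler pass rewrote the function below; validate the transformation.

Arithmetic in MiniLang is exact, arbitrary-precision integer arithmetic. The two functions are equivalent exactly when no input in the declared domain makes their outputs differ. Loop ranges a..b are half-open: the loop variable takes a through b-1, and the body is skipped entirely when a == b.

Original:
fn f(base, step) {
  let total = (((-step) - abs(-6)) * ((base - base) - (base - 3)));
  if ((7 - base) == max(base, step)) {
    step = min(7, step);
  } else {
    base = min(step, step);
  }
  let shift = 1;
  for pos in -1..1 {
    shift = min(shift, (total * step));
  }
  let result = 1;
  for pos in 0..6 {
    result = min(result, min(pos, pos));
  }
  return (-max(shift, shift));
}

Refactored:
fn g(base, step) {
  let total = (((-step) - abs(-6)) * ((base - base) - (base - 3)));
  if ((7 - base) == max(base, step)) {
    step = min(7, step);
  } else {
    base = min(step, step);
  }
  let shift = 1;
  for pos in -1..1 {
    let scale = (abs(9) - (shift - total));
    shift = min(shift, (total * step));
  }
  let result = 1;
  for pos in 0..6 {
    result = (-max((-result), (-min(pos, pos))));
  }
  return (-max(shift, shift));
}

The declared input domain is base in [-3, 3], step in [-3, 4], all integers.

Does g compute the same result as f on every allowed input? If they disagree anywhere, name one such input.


The two versions differ — the changes include constant usage differs, plus statement counts differ, plus min/max/abs usage differs, plus arithmetic usage differs, plus local variable names differ.
Tracing base=-2, step=-3: f: total := -15 | ((7 - base) == max(base, step)): false | base := -3 | shift := 1 | iter pos=-1: | shift := 1 | iter pos=0: | shift := 1 | result := 1 | iter pos=0: | result := 0 | iter pos=1: | result := 0 | iter pos=2: | result := 0 | iter pos=3: | result := 0 | iter pos=4: | result := 0 | iter pos=5: | result := 0 | result -1 | g: total := -15 | ((7 - base) == max(base, step)): false | base := -3 | shift := 1 | iter pos=-1: | scale := -7 | shift := 1 | iter pos=0: | scale := -7 | shift := 1 | result := 1 | iter pos=0: | result := 0 | iter pos=1: | result := 0 | iter pos=2: | result := 0 | iter pos=3: | result := 0 | iter pos=4: | result := 0 | iter pos=5: | result := 0 | result -1 — matching result -1.
Across all 56 domain points the two functions coincide.
verdict: equivalent


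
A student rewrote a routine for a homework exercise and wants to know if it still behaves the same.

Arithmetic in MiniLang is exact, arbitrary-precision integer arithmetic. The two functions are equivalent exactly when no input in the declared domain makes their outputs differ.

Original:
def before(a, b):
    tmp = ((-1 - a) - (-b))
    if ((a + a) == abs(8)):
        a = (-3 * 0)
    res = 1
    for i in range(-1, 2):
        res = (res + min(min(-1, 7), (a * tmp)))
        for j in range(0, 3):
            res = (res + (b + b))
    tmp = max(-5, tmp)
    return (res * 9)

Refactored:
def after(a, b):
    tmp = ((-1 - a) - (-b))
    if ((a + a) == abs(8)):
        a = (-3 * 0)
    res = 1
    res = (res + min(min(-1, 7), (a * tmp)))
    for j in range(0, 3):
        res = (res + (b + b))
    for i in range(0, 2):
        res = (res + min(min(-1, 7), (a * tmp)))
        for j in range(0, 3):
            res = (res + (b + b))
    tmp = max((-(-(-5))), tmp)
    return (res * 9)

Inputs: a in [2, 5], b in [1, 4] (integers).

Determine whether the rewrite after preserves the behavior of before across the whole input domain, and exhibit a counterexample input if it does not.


Equivalent — the differences include min/max/abs usage differs; and loop structure differs; and statement counts differ; and constant usage differs; and arithmetic usage differs, yet no declared input distinguishes the two.
Spot check at a=4, b=3 — before: tmp becomes -2; next ((a + a) == abs(8)) evaluates to true; next a becomes 0; next res becomes 1; next at i=-1:; next res becomes 0; next at j=0:; next res becomes 6; next at j=1:; next res becomes 12; next at j=2:; next res becomes 18; next at i=0:; next res becomes 17; next at j=0:; next res becomes 23; next at j=1:; next res becomes 29; next at j=2:; next res becomes 35; next at i=1:; next res becomes 34; next at j=0:; next res becomes 40; next at j=1:; next res becomes 46; next at j=2:; next res becomes 52; next tmp becomes -2; next final value 468. after: tmp becomes -2; next ((a + a) == abs(8)) evaluates to true; next a becomes 0; next res becomes 1; next res becomes 0; next at j=0:; next res becomes 6; next at j=1:; next res becomes 12; next at j=2:; next res becomes 18; next at i=0:; next res becomes 17; next at j=0:; next res becomes 23; next at j=1:; next res becomes 29; next at j=2:; next res becomes 35; next at i=1:; next res becomes 34; next at j=0:; next res becomes 40; next at j=1:; next res becomes 46; next at j=2:; next res becomes 52; next tmp becomes -2; next final value 468. Both give 468.
An exhaustive pass over the 16 declared inputs shows identical outputs.
verdict: equivalent


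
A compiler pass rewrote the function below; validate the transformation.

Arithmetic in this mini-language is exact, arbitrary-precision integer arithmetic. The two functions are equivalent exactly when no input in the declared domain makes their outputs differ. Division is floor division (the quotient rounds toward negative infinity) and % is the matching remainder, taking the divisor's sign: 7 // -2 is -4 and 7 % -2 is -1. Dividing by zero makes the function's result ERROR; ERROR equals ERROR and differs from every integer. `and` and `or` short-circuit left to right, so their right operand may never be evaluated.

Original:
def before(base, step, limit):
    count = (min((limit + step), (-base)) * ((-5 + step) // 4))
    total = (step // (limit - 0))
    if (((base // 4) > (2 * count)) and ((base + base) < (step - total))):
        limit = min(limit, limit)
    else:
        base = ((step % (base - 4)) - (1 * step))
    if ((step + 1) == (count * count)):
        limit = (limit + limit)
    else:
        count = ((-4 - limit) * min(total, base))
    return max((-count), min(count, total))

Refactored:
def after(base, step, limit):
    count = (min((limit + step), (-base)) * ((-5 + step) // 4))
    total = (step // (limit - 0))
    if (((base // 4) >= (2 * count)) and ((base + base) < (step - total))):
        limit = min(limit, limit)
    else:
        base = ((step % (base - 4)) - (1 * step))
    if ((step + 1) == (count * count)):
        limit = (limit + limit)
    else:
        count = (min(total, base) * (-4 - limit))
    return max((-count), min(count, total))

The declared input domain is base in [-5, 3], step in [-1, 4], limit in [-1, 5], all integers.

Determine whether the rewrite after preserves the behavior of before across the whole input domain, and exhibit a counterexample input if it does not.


Consider the input base=0, step=2, limit=2.
before: count=0, then total=1, then (((base // 4) > (2 * count)) and ((base + base) < (step - total))) is false, then base=-4, then ((step + 1) == (count * count)) is false, then count=24, then returns 1
after: count=0, then total=1, then (((base // 4) >= (2 * count)) and ((base + base) < (step - total))) is true, then limit=2, then ((step + 1) == (count * count)) is false, then count=0, then returns 0
1 != 0, so the rewrite changes behavior.
verdict: not equivalent; witness: base=0, step=2, limit=2


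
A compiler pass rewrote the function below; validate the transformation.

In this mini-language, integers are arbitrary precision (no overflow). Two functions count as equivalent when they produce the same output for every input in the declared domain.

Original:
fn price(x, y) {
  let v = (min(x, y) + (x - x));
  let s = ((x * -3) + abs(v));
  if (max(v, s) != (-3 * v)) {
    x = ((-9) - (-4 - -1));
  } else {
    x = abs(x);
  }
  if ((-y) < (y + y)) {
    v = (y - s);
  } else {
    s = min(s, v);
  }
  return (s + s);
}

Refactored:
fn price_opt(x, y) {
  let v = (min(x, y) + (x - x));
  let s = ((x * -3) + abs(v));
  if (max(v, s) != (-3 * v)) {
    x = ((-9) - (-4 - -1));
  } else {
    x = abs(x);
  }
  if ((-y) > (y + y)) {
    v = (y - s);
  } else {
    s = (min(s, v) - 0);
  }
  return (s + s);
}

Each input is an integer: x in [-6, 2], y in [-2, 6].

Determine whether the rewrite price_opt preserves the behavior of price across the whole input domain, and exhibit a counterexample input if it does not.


There is a counterexample at x=-6, y=-2: -12 on one side, 48 on the other.
price: v becomes -6; next s becomes 24; next (max(v, s) != (-3 * v)) evaluates to true; next x becomes -6; next ((-y) < (y + y)) evaluates to false; next s becomes -6; next final value -12
price_opt: v becomes -6; next s becomes 24; next (max(v, s) != (-3 * v)) evaluates to true; next x becomes -6; next ((-y) > (y + y)) evaluates to true; next v becomes -26; next final value 48
verdict: not equivalent; witness: x=-6, y=-2


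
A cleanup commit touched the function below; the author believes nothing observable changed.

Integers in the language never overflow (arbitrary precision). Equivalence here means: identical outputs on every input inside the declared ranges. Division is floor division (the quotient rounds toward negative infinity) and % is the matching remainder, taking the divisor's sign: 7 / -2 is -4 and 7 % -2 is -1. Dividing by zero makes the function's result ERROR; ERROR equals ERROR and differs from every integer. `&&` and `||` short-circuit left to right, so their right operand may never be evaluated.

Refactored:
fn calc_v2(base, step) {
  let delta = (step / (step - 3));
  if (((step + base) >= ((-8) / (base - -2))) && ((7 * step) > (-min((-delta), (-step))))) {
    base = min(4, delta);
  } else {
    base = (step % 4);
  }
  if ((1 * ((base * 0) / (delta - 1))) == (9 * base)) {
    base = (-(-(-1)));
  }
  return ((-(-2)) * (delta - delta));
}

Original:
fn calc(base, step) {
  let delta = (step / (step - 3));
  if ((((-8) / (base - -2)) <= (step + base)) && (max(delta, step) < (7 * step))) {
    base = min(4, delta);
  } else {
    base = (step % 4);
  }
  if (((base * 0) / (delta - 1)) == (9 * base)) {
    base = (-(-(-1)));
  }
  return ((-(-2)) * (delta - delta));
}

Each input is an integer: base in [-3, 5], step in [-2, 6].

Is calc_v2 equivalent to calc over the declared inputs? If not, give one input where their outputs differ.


Comparing the listings, the differences include: arithmetic usage differs; also min/max/abs usage differs; also constant usage differs; also comparison usage differs.
As a probe, take base=-1, step=0: calc runs delta = 0; ((((-8) / (base - -2)) <= (step + base)) && (max(delta, step) < (7 * step))) -> false; base = 0; (((base * 0) / (delta - 1)) == (9 * base)) -> true; base = -1; return 0; calc_v2 runs delta = 0; (((step + base) >= ((-8) / (base - -2))) && ((7 * step) > (-min((-delta), (-step))))) -> false; base = 0; ((1 * ((base * 0) / (delta - 1))) == (9 * base)) -> true; base = -1; return 0; both end at 0.
Across all 81 domain points the two functions coincide.
verdict: equivalent


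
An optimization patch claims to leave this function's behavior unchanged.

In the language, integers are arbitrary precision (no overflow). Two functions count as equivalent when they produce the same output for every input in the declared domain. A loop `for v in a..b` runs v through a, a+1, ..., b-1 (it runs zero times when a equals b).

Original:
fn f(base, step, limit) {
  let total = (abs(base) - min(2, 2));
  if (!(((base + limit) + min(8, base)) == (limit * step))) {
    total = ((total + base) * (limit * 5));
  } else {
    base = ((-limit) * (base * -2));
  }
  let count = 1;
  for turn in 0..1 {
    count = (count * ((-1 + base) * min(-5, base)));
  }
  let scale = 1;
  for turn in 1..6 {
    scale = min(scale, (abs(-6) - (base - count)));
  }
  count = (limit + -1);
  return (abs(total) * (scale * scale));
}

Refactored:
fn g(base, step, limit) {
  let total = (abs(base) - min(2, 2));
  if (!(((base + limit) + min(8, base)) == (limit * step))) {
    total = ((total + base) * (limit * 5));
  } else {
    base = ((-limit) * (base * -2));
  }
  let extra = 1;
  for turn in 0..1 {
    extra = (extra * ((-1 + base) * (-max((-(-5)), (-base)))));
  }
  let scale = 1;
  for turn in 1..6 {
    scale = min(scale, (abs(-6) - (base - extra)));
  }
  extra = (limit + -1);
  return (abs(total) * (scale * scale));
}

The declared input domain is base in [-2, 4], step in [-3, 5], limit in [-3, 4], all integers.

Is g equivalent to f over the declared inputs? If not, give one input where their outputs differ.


Differences: local variable names differ, and min/max/abs usage differs — yet all 504 inputs agree.
verdict: equivalent


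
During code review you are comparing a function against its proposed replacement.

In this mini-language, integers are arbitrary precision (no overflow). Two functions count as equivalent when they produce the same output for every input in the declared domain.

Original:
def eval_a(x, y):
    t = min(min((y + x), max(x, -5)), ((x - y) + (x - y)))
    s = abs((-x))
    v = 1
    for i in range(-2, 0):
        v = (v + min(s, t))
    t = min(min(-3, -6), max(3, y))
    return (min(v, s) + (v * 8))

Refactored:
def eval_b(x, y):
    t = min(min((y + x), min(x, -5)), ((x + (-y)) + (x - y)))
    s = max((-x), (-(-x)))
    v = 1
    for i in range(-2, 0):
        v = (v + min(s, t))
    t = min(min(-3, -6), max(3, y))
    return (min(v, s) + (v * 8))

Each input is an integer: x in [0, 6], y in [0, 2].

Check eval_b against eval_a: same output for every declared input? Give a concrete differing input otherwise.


Try x=0, y=0.
eval_a: t becomes 0; next s becomes 0; next v becomes 1; next at i=-2:; next v becomes 1; next at i=-1:; next v becomes 1; next t becomes -6; next final value 8
eval_b: t becomes -5; next s becomes 0; next v becomes 1; next at i=-2:; next v becomes -4; next at i=-1:; next v becomes -9; next t becomes -6; next final value -81
8 and -81 differ, so these are not the same function on this domain.
verdict: not equivalent; witness: x=0, y=0


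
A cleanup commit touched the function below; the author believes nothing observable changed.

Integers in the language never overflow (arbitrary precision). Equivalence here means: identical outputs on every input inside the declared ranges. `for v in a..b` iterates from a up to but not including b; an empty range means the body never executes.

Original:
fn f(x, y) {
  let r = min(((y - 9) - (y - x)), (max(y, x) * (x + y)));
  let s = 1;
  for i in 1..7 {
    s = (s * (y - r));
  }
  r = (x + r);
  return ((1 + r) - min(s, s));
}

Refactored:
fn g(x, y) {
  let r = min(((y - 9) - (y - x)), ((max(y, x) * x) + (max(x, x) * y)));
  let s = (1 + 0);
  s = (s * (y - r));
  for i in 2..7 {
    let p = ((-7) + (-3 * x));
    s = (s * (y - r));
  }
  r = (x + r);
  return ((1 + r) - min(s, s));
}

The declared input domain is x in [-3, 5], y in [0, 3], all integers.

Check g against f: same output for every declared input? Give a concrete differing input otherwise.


Consider the input x=-3, y=3.
f: r = -12; s = 1; [i=1]; s = 15; [i=2]; s = 225; [i=3]; s = 3375; [i=4]; s = 50625; [i=5]; s = 759375; [i=6]; s = 11390625; r = -15; return -11390639
g: r = -18; s = 1; s = 21; [i=2]; p = 2; s = 441; [i=3]; p = 2; s = 9261; [i=4]; p = 2; s = 194481; [i=5]; p = 2; s = 4084101; [i=6]; p = 2; s = 85766121; r = -21; return -85766141
-11390639 vs -85766141 — the two versions disagree here.
verdict: not equivalent; witness: x=-3, y=3


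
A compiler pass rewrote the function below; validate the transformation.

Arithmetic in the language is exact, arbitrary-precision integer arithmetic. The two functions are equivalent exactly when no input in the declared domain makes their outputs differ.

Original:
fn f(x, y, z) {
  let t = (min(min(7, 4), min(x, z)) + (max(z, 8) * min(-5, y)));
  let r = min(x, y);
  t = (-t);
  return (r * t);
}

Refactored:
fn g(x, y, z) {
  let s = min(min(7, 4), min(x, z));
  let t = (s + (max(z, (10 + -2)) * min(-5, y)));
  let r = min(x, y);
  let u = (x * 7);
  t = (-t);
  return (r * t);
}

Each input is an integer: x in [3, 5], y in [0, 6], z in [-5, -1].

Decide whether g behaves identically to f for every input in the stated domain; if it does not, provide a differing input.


Equivalent — the differences include arithmetic usage differs; also local variable names differ; also constant usage differs; also statement counts differ, yet no declared input distinguishes the two.
As a probe, take x=3, y=1, z=-2: f runs t=-42, then r=1, then t=42, then returns 42; g runs s=-2, then t=-42, then r=1, then u=21, then t=42, then returns 42; both end at 42.
Checked all 105 inputs in the declared domain: the outputs agree on every one.
verdict: equivalent
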